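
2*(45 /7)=90 /7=12.86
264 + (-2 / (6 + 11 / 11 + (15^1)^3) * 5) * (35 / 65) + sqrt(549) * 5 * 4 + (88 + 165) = 60 * sqrt(61) + 11365176 / 21983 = 985.61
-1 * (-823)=823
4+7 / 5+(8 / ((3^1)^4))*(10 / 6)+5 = 12836 / 1215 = 10.56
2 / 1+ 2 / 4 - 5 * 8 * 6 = -475 / 2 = -237.50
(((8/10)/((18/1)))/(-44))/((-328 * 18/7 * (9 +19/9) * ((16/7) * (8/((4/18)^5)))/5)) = 49/3067902604800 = 0.00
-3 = -3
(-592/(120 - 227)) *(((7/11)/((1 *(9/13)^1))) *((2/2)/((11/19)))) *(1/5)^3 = 1023568/14565375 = 0.07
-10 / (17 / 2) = -20 / 17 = -1.18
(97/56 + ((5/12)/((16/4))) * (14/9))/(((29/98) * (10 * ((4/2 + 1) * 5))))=2506/58725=0.04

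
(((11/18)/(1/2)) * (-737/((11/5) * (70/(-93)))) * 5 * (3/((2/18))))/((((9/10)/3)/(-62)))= -106238550/7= -15176935.71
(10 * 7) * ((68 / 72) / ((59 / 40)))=23800 / 531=44.82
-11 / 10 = -1.10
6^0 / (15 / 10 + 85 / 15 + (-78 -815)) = -6 / 5315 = -0.00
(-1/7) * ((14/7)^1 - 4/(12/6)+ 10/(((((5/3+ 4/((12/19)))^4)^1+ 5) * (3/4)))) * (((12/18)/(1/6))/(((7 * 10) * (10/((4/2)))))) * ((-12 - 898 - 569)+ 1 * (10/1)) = 23504/3014235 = 0.01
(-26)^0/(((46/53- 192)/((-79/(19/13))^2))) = -55900637/3656930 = -15.29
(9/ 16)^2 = 81/ 256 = 0.32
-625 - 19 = -644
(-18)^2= 324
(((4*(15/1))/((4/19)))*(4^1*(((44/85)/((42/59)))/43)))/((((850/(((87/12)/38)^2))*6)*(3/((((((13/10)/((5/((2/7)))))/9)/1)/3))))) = 7095517/56227949820000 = 0.00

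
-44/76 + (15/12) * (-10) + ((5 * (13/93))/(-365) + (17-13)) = -2342699/257982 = -9.08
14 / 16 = 7 / 8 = 0.88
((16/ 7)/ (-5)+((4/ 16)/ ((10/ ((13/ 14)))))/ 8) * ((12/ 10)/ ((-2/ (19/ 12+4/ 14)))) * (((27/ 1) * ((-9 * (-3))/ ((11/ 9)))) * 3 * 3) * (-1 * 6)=-16407.00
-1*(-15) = 15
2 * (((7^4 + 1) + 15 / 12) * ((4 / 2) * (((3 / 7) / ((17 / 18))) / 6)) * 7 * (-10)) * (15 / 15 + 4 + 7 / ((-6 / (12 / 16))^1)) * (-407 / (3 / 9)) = 17430147405 / 68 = 256325697.13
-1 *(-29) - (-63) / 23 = 730 / 23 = 31.74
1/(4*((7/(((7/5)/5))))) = 1/100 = 0.01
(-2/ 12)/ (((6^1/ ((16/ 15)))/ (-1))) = 4/ 135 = 0.03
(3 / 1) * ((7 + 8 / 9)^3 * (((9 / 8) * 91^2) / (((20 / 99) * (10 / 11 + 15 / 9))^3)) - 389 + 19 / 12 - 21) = 3827683377219097279 / 39304000000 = 97386611.47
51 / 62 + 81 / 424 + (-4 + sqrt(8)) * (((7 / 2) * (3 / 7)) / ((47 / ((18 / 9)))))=6 * sqrt(2) / 47 + 468453 / 617768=0.94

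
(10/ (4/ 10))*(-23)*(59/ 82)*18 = -305325/ 41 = -7446.95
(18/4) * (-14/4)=-63/4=-15.75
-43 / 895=-0.05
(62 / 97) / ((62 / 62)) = 62 / 97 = 0.64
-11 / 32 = -0.34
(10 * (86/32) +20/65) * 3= 8481/104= 81.55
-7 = -7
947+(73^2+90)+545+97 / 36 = 248893 / 36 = 6913.69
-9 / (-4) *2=4.50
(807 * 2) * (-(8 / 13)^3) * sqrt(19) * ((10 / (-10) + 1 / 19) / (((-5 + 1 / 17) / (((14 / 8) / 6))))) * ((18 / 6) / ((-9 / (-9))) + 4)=-6146112 * sqrt(19) / 41743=-641.79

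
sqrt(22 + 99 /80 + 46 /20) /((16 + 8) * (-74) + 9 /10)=-sqrt(1135) /11834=-0.00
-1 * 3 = -3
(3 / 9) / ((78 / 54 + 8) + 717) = 3 / 6538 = 0.00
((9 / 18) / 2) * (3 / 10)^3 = 27 / 4000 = 0.01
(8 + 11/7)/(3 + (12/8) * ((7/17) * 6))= 1139/798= 1.43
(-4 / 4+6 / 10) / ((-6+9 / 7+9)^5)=-16807 / 60750000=-0.00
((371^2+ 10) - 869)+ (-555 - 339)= 135888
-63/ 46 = -1.37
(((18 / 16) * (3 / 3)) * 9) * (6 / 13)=243 / 52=4.67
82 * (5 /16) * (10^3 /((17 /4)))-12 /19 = 1947296 /323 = 6028.78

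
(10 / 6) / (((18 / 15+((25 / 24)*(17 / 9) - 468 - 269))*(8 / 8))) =-1800 / 792539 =-0.00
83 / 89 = 0.93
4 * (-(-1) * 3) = 12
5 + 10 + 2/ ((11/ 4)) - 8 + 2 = 107/ 11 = 9.73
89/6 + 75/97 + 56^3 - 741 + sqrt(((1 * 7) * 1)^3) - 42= 7 * sqrt(7) + 101761889/582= 174867.13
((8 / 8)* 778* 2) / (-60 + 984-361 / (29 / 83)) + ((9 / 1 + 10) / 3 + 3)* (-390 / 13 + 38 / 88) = -290.22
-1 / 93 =-0.01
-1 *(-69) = 69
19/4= 4.75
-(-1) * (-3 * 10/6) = -5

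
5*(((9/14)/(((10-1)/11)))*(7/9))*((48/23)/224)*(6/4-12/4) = -55/1288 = -0.04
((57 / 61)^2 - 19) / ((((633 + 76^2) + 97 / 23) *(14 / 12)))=-775675 / 320169724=-0.00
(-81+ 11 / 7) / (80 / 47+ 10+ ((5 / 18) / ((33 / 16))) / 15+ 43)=-1.45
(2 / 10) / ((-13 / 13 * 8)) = -1 / 40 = -0.02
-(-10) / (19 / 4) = 40 / 19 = 2.11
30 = 30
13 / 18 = 0.72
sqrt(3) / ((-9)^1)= -sqrt(3) / 9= -0.19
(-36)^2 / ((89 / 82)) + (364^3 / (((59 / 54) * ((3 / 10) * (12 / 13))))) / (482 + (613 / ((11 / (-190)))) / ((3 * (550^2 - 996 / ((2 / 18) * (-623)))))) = 2612233727537550398496 / 7870395753389537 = 331906.27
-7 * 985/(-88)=78.35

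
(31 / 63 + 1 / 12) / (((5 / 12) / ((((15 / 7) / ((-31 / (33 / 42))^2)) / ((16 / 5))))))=87725 / 147671104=0.00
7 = 7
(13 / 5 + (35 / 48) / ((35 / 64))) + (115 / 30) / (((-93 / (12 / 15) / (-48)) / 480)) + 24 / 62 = 355289 / 465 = 764.06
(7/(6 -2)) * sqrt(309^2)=2163/4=540.75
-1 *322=-322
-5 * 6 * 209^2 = -1310430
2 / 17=0.12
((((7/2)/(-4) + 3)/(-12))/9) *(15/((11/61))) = -5185/3168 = -1.64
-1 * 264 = -264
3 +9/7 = 4.29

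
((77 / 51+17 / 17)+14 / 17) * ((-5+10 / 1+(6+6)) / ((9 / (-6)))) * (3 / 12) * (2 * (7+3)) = -1700 / 9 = -188.89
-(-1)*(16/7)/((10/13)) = 104/35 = 2.97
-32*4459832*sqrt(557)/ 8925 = -142714624*sqrt(557)/ 8925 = -377387.79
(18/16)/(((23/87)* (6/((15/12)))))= 1305/1472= 0.89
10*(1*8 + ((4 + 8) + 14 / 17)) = 3540 / 17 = 208.24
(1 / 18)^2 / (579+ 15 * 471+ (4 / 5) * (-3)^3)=5 / 12348288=0.00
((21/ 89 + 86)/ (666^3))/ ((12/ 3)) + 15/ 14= 1.07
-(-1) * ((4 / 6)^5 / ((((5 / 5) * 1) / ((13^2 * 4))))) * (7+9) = 346112 / 243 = 1424.33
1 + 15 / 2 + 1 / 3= 53 / 6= 8.83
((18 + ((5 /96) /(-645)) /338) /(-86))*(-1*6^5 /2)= 2034294885 /2499848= 813.77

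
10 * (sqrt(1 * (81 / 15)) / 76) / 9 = sqrt(15) / 114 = 0.03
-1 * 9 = -9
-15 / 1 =-15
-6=-6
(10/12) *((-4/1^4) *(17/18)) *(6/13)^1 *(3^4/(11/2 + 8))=-340/39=-8.72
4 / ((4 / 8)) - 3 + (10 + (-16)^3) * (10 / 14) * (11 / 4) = -8021.07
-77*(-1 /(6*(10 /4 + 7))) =77 /57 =1.35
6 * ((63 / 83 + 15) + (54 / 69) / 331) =59755788 / 631879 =94.57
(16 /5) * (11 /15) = 176 /75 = 2.35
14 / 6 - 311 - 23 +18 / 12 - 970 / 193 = -388153 / 1158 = -335.19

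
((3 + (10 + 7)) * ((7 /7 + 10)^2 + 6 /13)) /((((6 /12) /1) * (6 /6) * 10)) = 6316 /13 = 485.85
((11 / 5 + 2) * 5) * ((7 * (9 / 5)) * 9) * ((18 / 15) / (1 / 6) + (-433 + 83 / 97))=-2454008886 / 2425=-1011962.43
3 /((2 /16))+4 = 28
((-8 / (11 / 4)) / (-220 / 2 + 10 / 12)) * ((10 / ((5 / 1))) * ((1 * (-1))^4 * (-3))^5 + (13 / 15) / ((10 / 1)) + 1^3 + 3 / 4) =-2323984 / 180125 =-12.90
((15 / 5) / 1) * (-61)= -183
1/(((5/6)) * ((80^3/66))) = 99/640000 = 0.00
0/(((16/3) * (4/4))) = 0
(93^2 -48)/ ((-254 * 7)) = -8601/ 1778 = -4.84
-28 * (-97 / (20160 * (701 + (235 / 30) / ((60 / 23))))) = 97 / 506882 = 0.00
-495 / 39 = -165 / 13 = -12.69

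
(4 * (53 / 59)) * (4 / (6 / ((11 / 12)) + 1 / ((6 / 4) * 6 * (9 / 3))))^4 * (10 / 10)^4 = 422281079903232 / 861864630936875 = 0.49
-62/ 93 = -2/ 3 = -0.67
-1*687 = -687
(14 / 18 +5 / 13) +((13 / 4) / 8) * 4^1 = 2609 / 936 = 2.79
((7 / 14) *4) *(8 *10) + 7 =167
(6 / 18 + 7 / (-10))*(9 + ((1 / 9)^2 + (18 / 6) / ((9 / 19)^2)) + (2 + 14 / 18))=-11209 / 1215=-9.23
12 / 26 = 0.46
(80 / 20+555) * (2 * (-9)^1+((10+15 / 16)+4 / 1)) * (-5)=136955 / 16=8559.69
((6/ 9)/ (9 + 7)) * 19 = 0.79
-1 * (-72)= 72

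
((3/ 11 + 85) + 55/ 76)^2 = 5168603449/ 698896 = 7395.38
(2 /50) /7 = 1 /175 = 0.01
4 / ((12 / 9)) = 3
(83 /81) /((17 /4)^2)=1328 /23409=0.06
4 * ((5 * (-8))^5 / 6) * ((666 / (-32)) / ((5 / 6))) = 1704960000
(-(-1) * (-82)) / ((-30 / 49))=2009 / 15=133.93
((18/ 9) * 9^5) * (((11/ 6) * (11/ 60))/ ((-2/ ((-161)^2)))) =-20578189401/ 40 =-514454735.02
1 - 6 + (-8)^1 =-13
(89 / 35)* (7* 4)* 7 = 2492 / 5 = 498.40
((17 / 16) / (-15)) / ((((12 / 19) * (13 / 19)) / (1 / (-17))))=361 / 37440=0.01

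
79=79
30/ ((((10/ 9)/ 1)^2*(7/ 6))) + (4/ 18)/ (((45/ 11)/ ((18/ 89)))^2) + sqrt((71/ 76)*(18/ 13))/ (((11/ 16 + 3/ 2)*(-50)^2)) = 6*sqrt(35074)/ 5403125 + 259855181/ 12475575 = 20.83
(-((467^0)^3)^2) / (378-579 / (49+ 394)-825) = 443 / 198600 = 0.00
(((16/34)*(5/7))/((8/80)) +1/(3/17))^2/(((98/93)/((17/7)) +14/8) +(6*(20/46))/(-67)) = 38.00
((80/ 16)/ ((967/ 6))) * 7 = 210/ 967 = 0.22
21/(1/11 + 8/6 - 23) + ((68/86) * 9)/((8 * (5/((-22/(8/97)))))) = -14827329/306160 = -48.43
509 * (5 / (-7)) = -2545 / 7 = -363.57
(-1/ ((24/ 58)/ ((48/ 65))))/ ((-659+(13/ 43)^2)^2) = -0.00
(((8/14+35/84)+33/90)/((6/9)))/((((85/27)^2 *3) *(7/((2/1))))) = 138267/7080500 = 0.02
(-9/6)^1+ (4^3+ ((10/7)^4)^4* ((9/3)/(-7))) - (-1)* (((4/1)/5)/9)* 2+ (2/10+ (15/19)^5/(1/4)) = -3362196353340636052950113/51841456474788833894370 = -64.86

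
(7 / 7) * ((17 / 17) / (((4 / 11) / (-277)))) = -3047 / 4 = -761.75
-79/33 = -2.39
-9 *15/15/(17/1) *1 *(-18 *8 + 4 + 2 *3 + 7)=1143/17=67.24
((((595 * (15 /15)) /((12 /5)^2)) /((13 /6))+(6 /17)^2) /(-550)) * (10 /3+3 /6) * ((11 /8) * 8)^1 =-99132461 /27050400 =-3.66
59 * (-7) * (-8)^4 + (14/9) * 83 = -15223670/9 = -1691518.89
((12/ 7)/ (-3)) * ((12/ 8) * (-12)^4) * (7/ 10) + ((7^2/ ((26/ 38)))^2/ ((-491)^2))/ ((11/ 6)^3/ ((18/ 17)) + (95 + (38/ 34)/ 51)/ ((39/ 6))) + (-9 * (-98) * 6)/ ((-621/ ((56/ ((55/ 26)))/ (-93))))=-1369263082485479972785616/ 110076695468029613895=-12439.17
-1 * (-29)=29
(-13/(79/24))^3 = -30371328/493039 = -61.60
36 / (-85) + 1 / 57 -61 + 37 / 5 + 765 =3444766 / 4845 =710.99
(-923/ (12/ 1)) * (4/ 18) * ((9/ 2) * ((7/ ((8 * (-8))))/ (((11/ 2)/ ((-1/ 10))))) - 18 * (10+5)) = 194931139/ 42240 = 4614.85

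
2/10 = 1/5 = 0.20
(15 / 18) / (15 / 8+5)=4 / 33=0.12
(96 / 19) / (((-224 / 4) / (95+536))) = -7572 / 133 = -56.93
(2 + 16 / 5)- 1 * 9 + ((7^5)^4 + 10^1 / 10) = 398961331488059991 / 5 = 79792266297611998.20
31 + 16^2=287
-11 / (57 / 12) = -44 / 19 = -2.32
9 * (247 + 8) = 2295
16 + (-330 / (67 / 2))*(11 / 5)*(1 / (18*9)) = 28702 / 1809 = 15.87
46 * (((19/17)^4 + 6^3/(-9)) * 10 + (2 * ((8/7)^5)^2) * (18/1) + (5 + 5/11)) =-980089834496607316/259518767989019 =-3776.57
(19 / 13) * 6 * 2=228 / 13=17.54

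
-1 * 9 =-9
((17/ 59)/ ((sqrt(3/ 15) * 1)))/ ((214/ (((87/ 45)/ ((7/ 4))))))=986 * sqrt(5)/ 662865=0.00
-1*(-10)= 10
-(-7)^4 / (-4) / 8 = 2401 / 32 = 75.03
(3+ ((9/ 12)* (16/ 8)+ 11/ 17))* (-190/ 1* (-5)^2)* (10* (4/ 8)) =-2078125/ 17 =-122242.65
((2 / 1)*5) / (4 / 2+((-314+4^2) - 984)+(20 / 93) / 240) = -11160 / 1428479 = -0.01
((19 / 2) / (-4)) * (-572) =2717 / 2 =1358.50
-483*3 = -1449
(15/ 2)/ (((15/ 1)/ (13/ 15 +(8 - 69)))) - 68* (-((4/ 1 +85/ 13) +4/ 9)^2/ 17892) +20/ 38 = -169167578906/ 5816935215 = -29.08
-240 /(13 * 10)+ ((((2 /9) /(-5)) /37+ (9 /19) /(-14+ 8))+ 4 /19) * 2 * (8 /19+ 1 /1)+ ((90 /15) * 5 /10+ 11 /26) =3381607 /1736410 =1.95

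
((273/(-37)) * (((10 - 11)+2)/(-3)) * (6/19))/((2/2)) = 546/703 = 0.78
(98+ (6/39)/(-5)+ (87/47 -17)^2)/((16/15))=8815926/28717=306.99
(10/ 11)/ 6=5/ 33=0.15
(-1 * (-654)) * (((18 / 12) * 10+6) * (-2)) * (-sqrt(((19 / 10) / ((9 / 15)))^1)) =48879.66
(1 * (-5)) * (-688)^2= -2366720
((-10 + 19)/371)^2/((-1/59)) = -4779/137641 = -0.03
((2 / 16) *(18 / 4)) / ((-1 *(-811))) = 9 / 12976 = 0.00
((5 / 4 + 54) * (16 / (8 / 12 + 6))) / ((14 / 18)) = 5967 / 35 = 170.49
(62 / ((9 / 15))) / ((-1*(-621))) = 310 / 1863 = 0.17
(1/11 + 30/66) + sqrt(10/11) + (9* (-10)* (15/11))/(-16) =sqrt(110)/11 + 723/88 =9.17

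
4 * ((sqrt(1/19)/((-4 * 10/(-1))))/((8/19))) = 0.05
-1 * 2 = -2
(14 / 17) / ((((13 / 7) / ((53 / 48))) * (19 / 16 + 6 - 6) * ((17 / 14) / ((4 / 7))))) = 41552 / 214149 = 0.19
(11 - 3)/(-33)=-8/33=-0.24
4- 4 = 0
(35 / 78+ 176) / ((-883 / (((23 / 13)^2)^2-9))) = -156843148 / 983555157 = -0.16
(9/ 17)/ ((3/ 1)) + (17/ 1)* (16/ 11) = 4657/ 187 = 24.90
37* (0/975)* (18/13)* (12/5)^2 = 0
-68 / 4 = -17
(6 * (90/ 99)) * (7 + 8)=900/ 11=81.82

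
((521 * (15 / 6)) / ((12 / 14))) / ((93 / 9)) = 18235 / 124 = 147.06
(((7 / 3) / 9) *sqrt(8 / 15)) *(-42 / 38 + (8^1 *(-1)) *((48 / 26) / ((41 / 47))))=-852362 *sqrt(30) / 1367145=-3.41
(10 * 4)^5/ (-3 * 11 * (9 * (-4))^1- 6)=51200000/ 591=86632.83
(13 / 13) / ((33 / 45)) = 15 / 11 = 1.36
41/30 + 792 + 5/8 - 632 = 19439/120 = 161.99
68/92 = 17/23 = 0.74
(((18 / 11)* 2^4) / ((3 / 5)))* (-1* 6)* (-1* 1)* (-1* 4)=-11520 / 11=-1047.27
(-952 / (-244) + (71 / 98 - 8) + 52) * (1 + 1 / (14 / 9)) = 6685801 / 83692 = 79.89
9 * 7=63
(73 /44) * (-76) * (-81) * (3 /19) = 17739 /11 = 1612.64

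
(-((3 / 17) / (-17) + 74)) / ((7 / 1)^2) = -21383 / 14161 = -1.51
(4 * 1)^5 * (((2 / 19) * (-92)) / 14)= -94208 / 133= -708.33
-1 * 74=-74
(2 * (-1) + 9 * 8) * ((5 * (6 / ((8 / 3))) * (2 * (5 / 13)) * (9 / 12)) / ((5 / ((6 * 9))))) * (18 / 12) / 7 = 54675 / 52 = 1051.44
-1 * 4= -4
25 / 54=0.46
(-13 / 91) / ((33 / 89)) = -89 / 231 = -0.39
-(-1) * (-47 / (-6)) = 47 / 6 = 7.83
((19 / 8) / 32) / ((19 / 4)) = 1 / 64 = 0.02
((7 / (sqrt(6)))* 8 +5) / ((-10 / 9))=-42* sqrt(6) / 5- 9 / 2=-25.08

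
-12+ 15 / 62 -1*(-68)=3487 / 62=56.24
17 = 17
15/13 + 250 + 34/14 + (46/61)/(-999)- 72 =1006951850/5545449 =181.58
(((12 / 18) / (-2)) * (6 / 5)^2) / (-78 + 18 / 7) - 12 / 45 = -859 / 3300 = -0.26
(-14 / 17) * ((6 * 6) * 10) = -5040 / 17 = -296.47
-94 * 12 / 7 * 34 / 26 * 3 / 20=-14382 / 455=-31.61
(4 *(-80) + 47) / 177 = -91 / 59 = -1.54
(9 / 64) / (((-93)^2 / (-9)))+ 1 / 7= 61441 / 430528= 0.14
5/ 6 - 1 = -1/ 6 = -0.17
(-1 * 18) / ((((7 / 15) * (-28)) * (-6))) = -0.23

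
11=11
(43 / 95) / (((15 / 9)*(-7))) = -129 / 3325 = -0.04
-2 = -2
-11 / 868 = -0.01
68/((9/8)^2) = 4352/81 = 53.73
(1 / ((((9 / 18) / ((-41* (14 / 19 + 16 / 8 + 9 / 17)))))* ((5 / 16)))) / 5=-276832 / 1615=-171.41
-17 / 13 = -1.31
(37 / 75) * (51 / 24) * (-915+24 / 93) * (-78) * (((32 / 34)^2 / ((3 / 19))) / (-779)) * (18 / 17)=-5237651328 / 9182975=-570.37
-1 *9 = -9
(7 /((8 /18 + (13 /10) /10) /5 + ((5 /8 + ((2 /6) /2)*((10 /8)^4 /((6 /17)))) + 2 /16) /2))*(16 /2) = 14336000 /272981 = 52.52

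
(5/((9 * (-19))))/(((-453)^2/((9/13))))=-5/50686623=-0.00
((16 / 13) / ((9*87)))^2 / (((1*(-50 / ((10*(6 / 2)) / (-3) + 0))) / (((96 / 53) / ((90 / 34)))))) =139264 / 411857862975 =0.00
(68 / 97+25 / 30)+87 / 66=9131 / 3201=2.85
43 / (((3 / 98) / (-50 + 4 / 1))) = -193844 / 3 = -64614.67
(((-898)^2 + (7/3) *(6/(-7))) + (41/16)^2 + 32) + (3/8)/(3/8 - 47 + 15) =52231541837/64768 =806440.55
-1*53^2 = -2809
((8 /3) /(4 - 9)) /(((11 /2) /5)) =-16 /33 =-0.48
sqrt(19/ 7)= sqrt(133)/ 7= 1.65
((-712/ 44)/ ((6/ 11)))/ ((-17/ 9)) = 267/ 17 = 15.71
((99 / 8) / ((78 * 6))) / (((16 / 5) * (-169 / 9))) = -495 / 1124864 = -0.00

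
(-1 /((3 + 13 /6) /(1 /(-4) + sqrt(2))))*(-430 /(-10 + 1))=215 /93- 860*sqrt(2) /93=-10.77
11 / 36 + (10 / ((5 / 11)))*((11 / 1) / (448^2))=0.31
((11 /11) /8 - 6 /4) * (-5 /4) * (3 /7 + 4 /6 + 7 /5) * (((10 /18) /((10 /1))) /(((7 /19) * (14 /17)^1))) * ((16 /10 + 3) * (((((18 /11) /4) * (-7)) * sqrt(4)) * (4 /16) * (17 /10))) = -16544383 /1881600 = -8.79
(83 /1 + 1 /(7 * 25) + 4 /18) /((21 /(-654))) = -28576312 /11025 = -2591.96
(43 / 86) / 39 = 1 / 78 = 0.01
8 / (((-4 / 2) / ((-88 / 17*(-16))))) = -5632 / 17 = -331.29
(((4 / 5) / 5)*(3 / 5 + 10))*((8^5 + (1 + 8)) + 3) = 55594.88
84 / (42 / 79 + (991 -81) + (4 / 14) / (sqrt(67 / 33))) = 391777422204 / 4246734805195 -1834854*sqrt(2211) / 4246734805195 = 0.09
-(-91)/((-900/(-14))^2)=4459/202500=0.02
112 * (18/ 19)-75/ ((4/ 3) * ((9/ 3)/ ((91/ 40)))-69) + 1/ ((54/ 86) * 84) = 28276932395/ 263679948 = 107.24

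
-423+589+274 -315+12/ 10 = 631/ 5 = 126.20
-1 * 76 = -76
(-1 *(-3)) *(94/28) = 141/14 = 10.07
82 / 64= 41 / 32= 1.28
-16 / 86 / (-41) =0.00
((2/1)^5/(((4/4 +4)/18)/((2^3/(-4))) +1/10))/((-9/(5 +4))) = 5760/7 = 822.86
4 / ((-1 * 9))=-4 / 9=-0.44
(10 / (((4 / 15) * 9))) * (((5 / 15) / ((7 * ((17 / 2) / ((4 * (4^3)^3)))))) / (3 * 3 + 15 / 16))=419430400 / 170289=2463.05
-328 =-328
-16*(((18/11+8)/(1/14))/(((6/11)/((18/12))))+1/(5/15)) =-5984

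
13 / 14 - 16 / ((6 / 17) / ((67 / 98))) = -8839 / 294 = -30.06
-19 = -19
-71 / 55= -1.29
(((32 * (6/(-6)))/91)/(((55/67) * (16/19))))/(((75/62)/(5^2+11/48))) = -10.61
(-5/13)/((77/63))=-45/143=-0.31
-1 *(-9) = 9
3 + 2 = 5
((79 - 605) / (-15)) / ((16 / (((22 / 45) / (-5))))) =-2893 / 13500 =-0.21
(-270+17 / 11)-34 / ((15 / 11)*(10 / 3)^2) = -270.70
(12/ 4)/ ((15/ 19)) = 19/ 5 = 3.80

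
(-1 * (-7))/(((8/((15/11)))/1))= 105/88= 1.19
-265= -265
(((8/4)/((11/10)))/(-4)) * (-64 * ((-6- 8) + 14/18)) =-38080/99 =-384.65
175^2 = 30625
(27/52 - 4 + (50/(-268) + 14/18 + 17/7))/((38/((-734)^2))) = -13628237087/2085174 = -6535.78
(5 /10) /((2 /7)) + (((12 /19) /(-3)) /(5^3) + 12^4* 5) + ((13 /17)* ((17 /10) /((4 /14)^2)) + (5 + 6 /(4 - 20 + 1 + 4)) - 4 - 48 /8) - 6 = 21670400723 /209000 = 103686.13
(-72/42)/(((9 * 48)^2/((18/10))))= -1/60480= -0.00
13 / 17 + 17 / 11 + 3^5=45873 / 187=245.31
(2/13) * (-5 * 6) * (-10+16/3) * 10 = 2800/13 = 215.38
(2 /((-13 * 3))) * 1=-2 /39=-0.05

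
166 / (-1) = -166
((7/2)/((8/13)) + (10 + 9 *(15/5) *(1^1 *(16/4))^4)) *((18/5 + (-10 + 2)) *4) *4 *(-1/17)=2438546/85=28688.78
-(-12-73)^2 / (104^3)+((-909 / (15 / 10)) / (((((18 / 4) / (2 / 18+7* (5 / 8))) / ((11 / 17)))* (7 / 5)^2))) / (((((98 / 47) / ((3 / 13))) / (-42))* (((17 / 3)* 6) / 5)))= 2682574205075 / 19677245952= 136.33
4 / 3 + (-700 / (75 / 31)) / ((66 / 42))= -6032 / 33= -182.79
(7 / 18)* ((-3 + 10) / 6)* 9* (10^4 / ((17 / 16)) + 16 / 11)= 21563332 / 561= 38437.31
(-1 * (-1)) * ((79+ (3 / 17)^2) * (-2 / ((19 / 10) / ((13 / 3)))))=-5938400 / 16473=-360.49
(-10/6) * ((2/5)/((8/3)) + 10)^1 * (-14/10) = 1421/60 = 23.68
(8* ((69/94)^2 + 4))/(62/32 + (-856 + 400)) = -256672/3209677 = -0.08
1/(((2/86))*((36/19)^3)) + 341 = 16204633/46656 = 347.32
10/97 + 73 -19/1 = 5248/97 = 54.10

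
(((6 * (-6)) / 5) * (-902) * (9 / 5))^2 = 85408893504 / 625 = 136654229.61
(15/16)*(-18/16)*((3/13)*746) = -151065/832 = -181.57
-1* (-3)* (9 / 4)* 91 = 614.25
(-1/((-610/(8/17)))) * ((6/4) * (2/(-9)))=-4/15555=-0.00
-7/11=-0.64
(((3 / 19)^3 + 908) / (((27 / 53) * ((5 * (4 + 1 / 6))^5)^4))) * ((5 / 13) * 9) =402279736251116682215424 / 15468008818242395818742807023227214813232421875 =0.00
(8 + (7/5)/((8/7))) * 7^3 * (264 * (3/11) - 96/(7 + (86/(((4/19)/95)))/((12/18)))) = 265260257703/1164365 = 227815.38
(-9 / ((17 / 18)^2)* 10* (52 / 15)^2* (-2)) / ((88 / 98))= 42928704 / 15895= 2700.77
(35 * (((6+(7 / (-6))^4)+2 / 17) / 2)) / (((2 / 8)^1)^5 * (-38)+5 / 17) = 98336560 / 181197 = 542.71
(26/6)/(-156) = -1/36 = -0.03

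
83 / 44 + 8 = 435 / 44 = 9.89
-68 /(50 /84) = -2856 /25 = -114.24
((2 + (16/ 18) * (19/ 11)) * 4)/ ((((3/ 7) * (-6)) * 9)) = -4900/ 8019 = -0.61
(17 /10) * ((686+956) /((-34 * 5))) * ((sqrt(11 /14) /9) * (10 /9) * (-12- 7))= 15599 * sqrt(154) /5670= 34.14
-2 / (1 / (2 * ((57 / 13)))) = -17.54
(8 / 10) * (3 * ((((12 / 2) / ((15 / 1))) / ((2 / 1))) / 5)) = 12 / 125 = 0.10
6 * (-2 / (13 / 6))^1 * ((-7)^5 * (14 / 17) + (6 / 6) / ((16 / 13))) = 33880923 / 442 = 76653.67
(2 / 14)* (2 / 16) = 0.02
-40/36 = -10/9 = -1.11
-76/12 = -19/3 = -6.33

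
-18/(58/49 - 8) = 441/167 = 2.64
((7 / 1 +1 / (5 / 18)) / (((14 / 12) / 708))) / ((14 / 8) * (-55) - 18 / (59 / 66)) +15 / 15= -52172639 / 961345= -54.27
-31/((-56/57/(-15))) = -26505/56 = -473.30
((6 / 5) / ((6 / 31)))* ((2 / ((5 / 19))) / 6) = 589 / 75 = 7.85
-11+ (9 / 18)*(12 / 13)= -137 / 13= -10.54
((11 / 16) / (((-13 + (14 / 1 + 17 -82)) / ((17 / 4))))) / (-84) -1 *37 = -12730181 / 344064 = -37.00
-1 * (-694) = 694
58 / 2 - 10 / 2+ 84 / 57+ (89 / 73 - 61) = -34.31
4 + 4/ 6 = 14/ 3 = 4.67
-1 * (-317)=317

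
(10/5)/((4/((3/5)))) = 0.30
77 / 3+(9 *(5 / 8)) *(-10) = -367 / 12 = -30.58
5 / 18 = 0.28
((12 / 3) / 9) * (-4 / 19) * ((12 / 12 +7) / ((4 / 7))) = -224 / 171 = -1.31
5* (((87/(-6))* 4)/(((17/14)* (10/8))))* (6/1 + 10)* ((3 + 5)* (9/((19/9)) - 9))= 37416960/323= 115841.98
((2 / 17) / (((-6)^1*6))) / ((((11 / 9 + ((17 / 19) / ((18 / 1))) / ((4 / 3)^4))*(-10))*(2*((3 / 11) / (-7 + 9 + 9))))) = 147136 / 27638175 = 0.01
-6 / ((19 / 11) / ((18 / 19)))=-1188 / 361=-3.29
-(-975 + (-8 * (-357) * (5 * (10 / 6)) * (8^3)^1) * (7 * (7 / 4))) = -149272625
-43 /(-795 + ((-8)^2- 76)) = 43 /807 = 0.05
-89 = -89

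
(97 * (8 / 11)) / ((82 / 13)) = 5044 / 451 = 11.18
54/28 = 27/14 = 1.93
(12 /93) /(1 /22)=88 /31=2.84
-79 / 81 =-0.98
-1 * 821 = -821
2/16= 1/8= 0.12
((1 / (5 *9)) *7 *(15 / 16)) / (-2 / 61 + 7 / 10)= 2135 / 9768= 0.22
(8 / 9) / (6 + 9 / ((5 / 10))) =1 / 27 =0.04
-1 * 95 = -95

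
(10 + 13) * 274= 6302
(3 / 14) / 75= 1 / 350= 0.00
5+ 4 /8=11 /2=5.50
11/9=1.22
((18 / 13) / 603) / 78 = 1 / 33969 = 0.00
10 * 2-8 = 12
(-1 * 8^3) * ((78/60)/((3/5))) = -3328/3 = -1109.33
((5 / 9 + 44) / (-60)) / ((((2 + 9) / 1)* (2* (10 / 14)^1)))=-2807 / 59400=-0.05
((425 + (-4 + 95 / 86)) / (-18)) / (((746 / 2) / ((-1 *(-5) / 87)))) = -181505 / 50234148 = -0.00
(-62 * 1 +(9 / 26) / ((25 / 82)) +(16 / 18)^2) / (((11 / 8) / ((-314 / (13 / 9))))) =3972630032 / 418275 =9497.65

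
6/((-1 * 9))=-0.67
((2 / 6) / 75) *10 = 2 / 45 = 0.04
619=619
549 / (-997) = -549 / 997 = -0.55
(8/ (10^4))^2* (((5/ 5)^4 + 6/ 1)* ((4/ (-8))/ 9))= -7/ 28125000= -0.00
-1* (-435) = 435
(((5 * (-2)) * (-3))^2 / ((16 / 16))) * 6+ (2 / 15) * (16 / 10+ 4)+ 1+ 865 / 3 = 142252 / 25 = 5690.08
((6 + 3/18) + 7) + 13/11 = 947/66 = 14.35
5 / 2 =2.50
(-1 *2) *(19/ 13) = -38/ 13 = -2.92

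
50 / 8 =25 / 4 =6.25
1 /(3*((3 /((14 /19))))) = 0.08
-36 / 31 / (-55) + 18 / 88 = 1539 / 6820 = 0.23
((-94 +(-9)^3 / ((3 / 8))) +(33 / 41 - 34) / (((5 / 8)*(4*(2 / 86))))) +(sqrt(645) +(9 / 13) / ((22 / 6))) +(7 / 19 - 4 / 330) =-871707476 / 334191 +sqrt(645) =-2583.01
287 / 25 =11.48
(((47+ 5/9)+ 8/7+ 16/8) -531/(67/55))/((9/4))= -171.20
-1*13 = -13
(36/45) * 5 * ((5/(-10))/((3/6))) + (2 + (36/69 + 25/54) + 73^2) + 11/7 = 46335161/8694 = 5329.56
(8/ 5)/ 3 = 8/ 15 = 0.53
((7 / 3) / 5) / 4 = 7 / 60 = 0.12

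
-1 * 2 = -2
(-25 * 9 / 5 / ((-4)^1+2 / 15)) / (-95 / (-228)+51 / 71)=287550 / 28043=10.25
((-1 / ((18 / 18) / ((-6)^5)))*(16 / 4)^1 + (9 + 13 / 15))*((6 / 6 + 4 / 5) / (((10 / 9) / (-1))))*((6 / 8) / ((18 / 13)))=-13651209 / 500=-27302.42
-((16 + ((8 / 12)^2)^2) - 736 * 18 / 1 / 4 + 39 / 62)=16548361 / 5022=3295.17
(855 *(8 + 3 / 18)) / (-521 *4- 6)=-147 / 44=-3.34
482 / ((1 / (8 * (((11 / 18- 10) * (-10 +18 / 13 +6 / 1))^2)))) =188330896 / 81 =2325072.79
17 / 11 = 1.55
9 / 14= 0.64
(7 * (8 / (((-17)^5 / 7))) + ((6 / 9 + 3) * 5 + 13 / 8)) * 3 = 680102095 / 11358856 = 59.87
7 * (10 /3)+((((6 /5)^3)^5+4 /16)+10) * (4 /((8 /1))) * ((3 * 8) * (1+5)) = 171262105105916 /91552734375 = 1870.64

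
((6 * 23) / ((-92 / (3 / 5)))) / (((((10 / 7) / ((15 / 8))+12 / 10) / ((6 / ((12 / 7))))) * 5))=-0.32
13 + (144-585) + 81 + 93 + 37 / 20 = -5043 / 20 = -252.15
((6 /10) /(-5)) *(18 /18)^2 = -3 /25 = -0.12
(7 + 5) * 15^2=2700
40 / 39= 1.03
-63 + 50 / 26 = -794 / 13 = -61.08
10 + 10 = 20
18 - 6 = 12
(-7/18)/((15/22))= -77/135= -0.57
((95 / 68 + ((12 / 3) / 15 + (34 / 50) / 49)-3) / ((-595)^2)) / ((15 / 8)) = -660934 / 331765678125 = -0.00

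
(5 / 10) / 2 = 1 / 4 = 0.25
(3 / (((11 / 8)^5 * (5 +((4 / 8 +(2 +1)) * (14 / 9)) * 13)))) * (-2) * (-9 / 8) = 995328 / 54918391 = 0.02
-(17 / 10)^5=-1419857 / 100000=-14.20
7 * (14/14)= 7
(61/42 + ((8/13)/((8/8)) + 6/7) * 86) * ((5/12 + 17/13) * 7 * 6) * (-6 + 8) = 18813053/1014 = 18553.31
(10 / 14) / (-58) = -5 / 406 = -0.01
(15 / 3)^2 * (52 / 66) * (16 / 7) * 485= 5044000 / 231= 21835.50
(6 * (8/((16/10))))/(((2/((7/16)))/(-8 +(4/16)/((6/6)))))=-3255/64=-50.86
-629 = -629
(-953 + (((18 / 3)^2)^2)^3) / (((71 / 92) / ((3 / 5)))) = 600791661708 / 355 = 1692370878.05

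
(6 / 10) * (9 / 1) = 27 / 5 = 5.40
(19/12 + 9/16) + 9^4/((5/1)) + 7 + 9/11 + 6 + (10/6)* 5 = 3528353/2640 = 1336.50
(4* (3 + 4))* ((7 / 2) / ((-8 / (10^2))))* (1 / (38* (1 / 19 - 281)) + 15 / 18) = -32691575 / 32028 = -1020.72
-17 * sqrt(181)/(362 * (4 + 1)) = -17 * sqrt(181)/1810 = -0.13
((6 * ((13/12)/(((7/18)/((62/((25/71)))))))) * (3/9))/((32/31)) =2661009/2800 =950.36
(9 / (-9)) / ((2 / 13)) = -13 / 2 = -6.50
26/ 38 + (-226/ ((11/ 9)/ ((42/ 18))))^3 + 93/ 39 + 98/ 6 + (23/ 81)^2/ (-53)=-9181760437767745232/ 114319657881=-80316549.30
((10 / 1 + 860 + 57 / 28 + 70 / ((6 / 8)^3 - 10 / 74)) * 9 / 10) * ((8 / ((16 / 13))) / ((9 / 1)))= 39409357 / 54320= 725.50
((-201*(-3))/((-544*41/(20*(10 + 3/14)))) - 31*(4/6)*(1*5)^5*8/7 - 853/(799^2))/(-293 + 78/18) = 92739245845069/362673054496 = 255.71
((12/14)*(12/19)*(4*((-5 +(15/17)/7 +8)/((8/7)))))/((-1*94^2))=-3348/4994549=-0.00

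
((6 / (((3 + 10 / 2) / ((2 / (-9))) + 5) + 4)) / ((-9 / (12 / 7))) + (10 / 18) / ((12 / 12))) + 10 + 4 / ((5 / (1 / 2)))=11.00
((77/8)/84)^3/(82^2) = 1331/5948964864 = 0.00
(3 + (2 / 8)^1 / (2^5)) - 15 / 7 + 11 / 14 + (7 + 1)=8647 / 896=9.65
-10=-10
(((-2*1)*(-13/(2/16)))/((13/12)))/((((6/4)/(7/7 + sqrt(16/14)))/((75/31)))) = 9600/31 + 19200*sqrt(14)/217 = 640.74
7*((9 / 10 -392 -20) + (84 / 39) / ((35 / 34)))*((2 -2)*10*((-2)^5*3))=0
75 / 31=2.42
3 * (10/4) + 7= 29/2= 14.50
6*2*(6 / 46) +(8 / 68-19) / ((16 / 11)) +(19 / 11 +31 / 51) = -1874813 / 206448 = -9.08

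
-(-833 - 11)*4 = 3376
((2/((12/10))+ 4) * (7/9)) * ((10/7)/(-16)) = -85/216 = -0.39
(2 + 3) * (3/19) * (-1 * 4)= -60/19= -3.16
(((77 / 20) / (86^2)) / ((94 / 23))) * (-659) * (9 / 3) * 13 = -45516471 / 13904480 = -3.27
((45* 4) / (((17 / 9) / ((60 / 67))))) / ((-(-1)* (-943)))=-97200 / 1074077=-0.09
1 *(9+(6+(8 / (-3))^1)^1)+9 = 64 / 3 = 21.33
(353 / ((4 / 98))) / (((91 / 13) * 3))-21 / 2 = 1204 / 3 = 401.33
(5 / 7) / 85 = 1 / 119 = 0.01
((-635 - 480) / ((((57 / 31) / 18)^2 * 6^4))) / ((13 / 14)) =-7500605 / 84474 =-88.79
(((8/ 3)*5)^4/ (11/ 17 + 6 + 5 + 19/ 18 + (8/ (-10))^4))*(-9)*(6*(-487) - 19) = 159990400000000/ 2507711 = 63799377.20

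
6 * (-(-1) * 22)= 132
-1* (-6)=6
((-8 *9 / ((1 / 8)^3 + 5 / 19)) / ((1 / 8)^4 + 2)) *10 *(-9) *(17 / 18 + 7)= 683755438080 / 7043249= 97079.55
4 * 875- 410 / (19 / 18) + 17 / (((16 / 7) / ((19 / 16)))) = 15177679 / 4864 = 3120.41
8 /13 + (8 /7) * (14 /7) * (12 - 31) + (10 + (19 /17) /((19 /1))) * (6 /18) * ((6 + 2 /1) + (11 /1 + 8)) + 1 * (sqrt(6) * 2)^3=73817 /1547 + 48 * sqrt(6)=165.29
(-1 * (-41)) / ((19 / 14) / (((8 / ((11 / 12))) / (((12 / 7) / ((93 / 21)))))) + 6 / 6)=142352 / 3681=38.67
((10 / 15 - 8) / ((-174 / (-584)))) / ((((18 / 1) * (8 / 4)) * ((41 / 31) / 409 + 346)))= -20362474 / 10305004275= -0.00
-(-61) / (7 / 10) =87.14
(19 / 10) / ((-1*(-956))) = 19 / 9560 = 0.00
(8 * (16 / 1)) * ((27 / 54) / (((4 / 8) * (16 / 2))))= 16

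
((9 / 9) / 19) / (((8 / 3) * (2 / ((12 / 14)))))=9 / 1064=0.01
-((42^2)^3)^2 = -30129469486639681536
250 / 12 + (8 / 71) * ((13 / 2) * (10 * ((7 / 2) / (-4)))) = 6145 / 426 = 14.42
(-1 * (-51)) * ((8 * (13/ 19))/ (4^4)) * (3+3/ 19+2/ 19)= 20553/ 5776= 3.56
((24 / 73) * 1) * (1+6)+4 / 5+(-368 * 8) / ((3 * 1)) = -1071164 / 1095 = -978.23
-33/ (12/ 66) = -363/ 2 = -181.50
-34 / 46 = -17 / 23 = -0.74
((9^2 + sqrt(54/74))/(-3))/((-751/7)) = 7* sqrt(111)/27787 + 189/751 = 0.25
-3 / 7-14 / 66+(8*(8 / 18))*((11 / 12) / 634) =-418856 / 659043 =-0.64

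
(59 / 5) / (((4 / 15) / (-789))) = -34913.25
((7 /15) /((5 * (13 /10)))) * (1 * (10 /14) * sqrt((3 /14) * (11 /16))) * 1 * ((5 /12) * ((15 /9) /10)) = 5 * sqrt(462) /78624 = 0.00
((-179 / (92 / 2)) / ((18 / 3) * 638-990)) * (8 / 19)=-358 / 620103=-0.00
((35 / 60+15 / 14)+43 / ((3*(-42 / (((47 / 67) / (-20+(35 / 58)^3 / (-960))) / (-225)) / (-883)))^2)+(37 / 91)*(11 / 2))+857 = 860.89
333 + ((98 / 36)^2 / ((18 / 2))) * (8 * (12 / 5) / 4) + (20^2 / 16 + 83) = 540617 / 1215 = 444.95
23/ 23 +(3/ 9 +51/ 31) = 277/ 93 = 2.98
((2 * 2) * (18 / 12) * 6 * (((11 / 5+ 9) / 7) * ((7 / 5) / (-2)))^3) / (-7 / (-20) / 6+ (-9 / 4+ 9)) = -18966528 / 2553125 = -7.43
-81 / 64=-1.27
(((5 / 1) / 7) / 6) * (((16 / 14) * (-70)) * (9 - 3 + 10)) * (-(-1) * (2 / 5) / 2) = -30.48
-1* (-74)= 74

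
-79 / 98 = -0.81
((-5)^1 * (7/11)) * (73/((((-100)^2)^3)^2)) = -511/2200000000000000000000000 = -0.00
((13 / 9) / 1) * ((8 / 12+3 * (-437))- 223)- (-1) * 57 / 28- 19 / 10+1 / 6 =-8370857 / 3780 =-2214.51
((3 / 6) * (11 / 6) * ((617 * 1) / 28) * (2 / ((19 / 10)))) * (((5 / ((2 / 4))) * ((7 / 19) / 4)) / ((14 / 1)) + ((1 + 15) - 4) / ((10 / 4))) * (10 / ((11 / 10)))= 28520825 / 30324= 940.54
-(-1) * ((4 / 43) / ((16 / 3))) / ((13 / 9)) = 27 / 2236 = 0.01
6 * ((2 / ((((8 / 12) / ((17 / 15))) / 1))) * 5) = 102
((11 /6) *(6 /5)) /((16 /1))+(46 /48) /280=947 /6720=0.14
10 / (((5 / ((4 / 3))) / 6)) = 16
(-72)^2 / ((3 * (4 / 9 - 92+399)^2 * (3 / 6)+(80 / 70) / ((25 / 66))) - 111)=48988800 / 1338830137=0.04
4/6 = 2/3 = 0.67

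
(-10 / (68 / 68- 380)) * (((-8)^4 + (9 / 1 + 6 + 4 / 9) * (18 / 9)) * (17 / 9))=205.68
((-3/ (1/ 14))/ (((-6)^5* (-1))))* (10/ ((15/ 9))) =-7/ 216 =-0.03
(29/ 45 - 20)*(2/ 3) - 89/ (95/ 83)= -232547/ 2565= -90.66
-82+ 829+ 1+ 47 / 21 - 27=15188 / 21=723.24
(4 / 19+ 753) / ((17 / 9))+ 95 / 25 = 402.56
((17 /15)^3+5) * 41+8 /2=906808 /3375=268.68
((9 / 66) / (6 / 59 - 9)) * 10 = -59 / 385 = -0.15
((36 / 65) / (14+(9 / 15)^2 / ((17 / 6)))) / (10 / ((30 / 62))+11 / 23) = 52785 / 28469467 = 0.00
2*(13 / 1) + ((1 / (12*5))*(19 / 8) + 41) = 32179 / 480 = 67.04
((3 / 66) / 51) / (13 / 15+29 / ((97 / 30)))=485 / 5352314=0.00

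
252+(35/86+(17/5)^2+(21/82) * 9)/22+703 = 463322391/484825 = 955.65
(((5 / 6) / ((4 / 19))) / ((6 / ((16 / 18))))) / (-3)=-95 / 486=-0.20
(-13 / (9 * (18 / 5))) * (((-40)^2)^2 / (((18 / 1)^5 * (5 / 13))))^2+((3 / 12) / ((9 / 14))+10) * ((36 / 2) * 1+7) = 254.74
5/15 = 0.33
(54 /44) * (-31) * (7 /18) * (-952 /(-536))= -77469 /2948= -26.28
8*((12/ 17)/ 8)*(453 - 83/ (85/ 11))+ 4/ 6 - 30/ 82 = 55539257/ 177735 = 312.48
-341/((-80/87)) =29667/80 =370.84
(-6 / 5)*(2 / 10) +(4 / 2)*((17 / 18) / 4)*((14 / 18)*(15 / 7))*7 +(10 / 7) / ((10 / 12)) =131989 / 18900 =6.98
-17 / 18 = -0.94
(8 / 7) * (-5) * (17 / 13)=-680 / 91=-7.47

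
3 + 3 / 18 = 19 / 6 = 3.17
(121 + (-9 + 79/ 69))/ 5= 7807/ 345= 22.63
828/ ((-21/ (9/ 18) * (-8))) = 69/ 28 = 2.46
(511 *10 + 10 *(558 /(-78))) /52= 16375 /169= 96.89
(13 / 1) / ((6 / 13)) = 169 / 6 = 28.17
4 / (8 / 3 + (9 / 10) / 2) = 240 / 187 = 1.28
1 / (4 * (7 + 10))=1 / 68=0.01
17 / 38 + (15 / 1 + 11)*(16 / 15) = 16063 / 570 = 28.18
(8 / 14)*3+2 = 26 / 7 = 3.71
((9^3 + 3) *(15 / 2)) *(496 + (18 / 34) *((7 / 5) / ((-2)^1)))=46257093 / 17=2721005.47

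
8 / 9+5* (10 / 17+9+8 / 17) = 7831 / 153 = 51.18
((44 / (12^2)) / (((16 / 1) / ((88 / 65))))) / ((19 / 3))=121 / 29640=0.00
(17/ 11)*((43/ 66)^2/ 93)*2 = 0.01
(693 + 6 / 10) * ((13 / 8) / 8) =11271 / 80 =140.89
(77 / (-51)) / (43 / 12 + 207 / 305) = -93940 / 265183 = -0.35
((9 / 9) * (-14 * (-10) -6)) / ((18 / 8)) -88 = -256 / 9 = -28.44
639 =639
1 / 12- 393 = -4715 / 12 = -392.92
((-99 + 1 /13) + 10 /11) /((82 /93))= -651744 /5863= -111.16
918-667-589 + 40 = -298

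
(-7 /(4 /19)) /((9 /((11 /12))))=-1463 /432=-3.39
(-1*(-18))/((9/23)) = 46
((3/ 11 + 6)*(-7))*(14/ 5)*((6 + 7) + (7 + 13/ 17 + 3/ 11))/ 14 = -184.75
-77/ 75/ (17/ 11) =-847/ 1275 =-0.66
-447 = -447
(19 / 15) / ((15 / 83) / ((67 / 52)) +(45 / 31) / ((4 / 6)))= 0.55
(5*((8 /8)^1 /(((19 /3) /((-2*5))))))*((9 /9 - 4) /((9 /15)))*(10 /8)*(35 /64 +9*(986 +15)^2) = 1082161145625 /2432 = 444967576.33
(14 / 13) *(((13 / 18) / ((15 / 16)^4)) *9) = 9.06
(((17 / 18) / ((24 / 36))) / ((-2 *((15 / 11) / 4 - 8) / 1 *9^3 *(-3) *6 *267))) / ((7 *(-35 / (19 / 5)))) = 3553 / 8678177619300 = 0.00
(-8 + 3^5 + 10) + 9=254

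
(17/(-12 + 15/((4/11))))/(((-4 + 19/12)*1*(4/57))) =-3.43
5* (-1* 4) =-20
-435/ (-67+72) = -87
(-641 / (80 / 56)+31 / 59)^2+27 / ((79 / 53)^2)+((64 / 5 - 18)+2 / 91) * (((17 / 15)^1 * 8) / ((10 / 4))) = 595622317844980897 / 2965451716500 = 200853.82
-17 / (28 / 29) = -493 / 28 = -17.61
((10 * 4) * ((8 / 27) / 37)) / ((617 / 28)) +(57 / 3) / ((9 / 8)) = 10418984 / 616383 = 16.90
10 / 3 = 3.33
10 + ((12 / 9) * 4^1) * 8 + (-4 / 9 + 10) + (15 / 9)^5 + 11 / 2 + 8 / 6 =39811 / 486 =81.92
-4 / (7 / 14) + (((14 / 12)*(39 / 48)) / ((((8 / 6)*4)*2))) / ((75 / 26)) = -306017 / 38400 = -7.97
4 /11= 0.36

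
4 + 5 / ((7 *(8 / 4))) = 61 / 14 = 4.36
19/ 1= 19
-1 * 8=-8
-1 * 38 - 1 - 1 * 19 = -58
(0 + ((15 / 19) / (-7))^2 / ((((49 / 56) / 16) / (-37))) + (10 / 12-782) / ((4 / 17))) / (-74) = 9891667217 / 219909648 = 44.98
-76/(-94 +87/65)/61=260/19337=0.01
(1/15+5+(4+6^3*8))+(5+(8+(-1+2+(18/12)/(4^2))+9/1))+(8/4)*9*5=888077/480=1850.16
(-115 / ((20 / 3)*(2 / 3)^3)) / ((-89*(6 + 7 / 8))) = 1863 / 19580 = 0.10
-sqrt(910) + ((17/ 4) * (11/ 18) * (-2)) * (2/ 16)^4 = -sqrt(910)-187/ 147456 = -30.17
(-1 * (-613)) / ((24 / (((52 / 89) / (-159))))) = -7969 / 84906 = -0.09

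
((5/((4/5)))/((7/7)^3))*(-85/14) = -37.95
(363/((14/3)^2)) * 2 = 3267/98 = 33.34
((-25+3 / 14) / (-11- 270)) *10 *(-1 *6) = -10410 / 1967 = -5.29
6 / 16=3 / 8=0.38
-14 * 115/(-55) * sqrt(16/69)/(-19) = -56 * sqrt(69)/627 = -0.74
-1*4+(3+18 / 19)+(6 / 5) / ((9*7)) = -67 / 1995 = -0.03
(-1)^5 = -1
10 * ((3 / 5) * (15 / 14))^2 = 405 / 98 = 4.13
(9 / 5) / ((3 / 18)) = 54 / 5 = 10.80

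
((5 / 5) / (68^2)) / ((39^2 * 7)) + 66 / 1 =3249294049 / 49231728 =66.00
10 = 10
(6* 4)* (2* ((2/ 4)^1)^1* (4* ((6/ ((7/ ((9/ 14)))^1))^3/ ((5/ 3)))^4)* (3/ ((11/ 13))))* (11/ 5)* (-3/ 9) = -15172766492903047143648/ 598691348064270045003125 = -0.03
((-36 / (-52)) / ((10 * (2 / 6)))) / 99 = 3 / 1430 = 0.00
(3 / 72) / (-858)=-1 / 20592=-0.00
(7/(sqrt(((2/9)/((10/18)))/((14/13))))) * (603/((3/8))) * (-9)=-101304 * sqrt(455)/13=-166222.17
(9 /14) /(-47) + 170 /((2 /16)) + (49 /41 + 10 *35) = 46164253 /26978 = 1711.18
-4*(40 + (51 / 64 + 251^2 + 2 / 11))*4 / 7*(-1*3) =133144659 / 308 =432287.85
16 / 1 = 16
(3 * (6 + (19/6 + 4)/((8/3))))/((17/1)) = 417/272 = 1.53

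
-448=-448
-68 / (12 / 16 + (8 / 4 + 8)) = -272 / 43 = -6.33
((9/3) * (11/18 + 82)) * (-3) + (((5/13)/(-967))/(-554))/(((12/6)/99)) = -10355964163/13928668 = -743.50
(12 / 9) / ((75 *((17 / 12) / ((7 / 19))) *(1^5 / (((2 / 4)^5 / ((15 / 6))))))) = 7 / 121125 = 0.00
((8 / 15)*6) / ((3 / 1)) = 16 / 15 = 1.07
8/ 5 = 1.60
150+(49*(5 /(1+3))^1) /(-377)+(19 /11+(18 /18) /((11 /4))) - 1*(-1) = 2536777 /16588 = 152.93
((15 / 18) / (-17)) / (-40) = 1 / 816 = 0.00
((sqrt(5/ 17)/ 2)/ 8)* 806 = 403* sqrt(85)/ 136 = 27.32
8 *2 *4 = 64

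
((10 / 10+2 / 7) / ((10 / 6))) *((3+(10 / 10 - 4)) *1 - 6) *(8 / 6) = -216 / 35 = -6.17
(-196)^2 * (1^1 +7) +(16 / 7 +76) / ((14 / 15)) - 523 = 15037555 / 49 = 306888.88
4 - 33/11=1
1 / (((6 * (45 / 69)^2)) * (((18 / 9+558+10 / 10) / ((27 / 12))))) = 529 / 336600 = 0.00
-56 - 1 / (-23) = -1287 / 23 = -55.96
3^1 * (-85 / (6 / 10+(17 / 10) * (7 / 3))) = -7650 / 137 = -55.84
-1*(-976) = 976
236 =236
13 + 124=137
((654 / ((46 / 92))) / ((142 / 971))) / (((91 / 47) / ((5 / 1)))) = 149232990 / 6461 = 23097.51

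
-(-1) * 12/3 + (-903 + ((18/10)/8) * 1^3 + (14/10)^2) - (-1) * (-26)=-922.82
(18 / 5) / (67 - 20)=18 / 235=0.08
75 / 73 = 1.03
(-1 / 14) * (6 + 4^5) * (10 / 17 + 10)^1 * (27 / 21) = -834300 / 833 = -1001.56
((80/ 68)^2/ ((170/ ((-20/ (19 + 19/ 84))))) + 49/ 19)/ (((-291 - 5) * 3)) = -4079089/ 1409166312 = -0.00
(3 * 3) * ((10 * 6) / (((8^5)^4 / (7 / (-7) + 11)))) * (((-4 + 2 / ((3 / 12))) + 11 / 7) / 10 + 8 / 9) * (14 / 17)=13665 / 2449958197289549824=0.00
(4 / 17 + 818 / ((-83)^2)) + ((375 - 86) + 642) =109073665 / 117113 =931.35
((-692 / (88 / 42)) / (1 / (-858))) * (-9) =-2550366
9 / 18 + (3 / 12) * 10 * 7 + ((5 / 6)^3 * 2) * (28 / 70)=997 / 54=18.46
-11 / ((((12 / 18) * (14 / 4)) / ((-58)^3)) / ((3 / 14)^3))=21730599 / 2401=9050.65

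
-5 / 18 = -0.28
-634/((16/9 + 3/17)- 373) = 48501/28385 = 1.71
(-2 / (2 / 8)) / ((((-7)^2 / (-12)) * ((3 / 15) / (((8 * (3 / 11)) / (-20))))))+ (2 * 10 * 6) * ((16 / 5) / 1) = 206400 / 539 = 382.93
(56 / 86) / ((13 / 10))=280 / 559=0.50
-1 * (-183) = 183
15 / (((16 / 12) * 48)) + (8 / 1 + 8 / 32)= 543 / 64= 8.48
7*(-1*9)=-63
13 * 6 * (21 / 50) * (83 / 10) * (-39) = -2651103 / 250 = -10604.41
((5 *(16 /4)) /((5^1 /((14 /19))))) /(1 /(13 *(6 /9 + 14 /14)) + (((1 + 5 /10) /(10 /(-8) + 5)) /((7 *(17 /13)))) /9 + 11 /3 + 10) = 974610 /4536041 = 0.21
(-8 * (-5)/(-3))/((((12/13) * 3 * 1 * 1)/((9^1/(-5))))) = 26/3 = 8.67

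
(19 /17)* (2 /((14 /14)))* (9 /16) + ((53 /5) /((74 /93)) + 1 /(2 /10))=492607 /25160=19.58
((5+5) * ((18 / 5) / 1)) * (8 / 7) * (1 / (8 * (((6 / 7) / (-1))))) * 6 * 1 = -36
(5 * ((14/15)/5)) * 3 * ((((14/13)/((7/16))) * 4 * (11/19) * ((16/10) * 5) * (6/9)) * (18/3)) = 630784/1235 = 510.76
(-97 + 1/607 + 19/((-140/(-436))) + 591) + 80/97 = 1141659314/2060765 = 554.00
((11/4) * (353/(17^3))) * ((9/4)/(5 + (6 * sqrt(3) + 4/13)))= -3483051/117833392 + 1968681 * sqrt(3)/58916696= 0.03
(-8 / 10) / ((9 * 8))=-1 / 90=-0.01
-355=-355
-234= -234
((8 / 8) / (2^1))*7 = 3.50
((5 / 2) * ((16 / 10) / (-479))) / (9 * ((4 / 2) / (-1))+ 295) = -4 / 132683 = -0.00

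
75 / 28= 2.68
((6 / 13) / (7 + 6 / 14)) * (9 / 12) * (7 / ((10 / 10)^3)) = 441 / 1352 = 0.33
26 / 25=1.04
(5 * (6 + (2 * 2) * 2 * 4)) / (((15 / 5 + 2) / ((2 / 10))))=38 / 5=7.60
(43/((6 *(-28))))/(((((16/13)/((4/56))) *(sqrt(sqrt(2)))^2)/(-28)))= 559 *sqrt(2)/2688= 0.29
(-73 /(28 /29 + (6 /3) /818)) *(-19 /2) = 16451207 /22962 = 716.45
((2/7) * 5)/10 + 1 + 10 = 78/7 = 11.14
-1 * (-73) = 73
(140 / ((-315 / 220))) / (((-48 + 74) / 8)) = -3520 / 117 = -30.09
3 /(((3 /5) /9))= 45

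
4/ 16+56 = 225/ 4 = 56.25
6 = 6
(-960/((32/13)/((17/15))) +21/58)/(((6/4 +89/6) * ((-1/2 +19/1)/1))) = -1.46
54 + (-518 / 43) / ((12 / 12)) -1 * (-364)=17456 / 43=405.95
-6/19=-0.32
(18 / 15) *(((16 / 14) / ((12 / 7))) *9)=36 / 5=7.20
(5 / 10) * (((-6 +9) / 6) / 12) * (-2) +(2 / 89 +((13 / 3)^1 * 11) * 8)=814487 / 2136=381.31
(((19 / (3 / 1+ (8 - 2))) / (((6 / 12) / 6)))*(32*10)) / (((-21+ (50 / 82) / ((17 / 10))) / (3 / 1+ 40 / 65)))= -796698880 / 561093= -1419.91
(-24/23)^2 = 576/529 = 1.09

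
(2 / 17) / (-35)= -2 / 595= -0.00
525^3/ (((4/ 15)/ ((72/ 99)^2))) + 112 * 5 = 34728817760/ 121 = 287015022.81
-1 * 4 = -4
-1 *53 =-53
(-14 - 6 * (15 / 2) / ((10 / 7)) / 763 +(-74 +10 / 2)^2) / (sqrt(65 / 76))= 1034837 * sqrt(1235) / 7085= 5132.93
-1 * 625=-625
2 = 2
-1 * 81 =-81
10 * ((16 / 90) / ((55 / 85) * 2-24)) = -0.08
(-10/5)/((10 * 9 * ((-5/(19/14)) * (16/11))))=209/50400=0.00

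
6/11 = 0.55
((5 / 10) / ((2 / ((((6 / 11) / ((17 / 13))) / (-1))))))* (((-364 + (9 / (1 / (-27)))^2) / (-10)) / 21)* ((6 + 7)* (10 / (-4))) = -947.07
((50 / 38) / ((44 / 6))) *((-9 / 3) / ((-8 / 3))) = 0.20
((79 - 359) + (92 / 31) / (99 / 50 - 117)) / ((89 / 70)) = -3494629600 / 15867009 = -220.25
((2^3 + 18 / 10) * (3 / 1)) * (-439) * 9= -580797 / 5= -116159.40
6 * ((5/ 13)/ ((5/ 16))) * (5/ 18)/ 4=20/ 39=0.51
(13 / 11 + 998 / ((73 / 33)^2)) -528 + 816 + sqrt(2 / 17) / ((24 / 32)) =493.58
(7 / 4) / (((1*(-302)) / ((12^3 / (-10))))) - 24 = -17364 / 755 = -23.00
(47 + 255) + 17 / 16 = 4849 / 16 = 303.06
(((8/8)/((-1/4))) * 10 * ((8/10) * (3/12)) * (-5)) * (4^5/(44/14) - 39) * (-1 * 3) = -378600/11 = -34418.18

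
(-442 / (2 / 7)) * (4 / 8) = -1547 / 2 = -773.50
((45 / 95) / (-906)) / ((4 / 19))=-3 / 1208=-0.00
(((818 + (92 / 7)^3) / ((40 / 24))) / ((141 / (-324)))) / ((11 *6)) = -64.51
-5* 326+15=-1615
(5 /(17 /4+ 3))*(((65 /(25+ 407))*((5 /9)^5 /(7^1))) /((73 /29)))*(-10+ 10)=0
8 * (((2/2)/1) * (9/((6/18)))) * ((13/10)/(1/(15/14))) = 2106/7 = 300.86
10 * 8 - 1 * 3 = 77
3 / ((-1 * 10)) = -3 / 10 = -0.30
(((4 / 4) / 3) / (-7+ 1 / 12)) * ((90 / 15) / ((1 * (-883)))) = 24 / 73289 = 0.00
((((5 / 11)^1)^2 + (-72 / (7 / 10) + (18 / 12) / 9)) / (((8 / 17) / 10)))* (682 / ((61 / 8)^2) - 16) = 29306710210 / 3151687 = 9298.74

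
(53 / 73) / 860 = 0.00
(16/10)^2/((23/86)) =5504/575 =9.57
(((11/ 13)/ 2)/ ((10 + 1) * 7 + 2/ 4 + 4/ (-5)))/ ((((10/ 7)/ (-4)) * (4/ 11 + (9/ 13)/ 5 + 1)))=-4235/ 411879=-0.01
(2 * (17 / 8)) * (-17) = -289 / 4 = -72.25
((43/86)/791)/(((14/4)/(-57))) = -57/5537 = -0.01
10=10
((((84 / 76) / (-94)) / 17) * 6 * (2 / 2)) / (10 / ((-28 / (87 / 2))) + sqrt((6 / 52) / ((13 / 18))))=214032 * sqrt(3) / 53905803013 + 14408940 / 53905803013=0.00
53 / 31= 1.71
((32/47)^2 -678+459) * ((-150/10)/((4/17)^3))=35576040165/141376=251641.30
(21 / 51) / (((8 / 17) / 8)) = 7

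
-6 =-6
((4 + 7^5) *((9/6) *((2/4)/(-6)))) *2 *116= -487519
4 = 4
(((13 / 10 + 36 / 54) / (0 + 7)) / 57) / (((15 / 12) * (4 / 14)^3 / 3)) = 2891 / 5700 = 0.51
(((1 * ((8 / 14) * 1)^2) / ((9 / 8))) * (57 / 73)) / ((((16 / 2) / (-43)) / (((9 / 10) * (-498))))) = 9764784 / 17885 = 545.98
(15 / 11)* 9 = 135 / 11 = 12.27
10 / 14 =5 / 7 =0.71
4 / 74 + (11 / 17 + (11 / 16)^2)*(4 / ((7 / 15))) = 2719747 / 281792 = 9.65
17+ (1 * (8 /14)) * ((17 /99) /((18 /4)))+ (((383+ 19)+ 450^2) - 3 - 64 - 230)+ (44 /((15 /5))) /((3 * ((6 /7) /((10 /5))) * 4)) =1263771337 /6237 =202624.87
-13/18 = -0.72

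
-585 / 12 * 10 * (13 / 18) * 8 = -8450 / 3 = -2816.67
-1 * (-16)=16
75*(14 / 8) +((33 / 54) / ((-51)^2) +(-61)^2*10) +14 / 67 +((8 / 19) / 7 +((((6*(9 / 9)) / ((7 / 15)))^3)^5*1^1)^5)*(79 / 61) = 3484067463566867691294980965722728584479309808303538258529142627638181065293988042856712510249999679982282303387972103736297091017590221727726030640341187817 / 17536951168739246107294256940287715994374973117299841234723727520878634444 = 198670078398658263812697000000000000000000000000000000000000000000000000000000000000.00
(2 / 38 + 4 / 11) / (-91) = -87 / 19019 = -0.00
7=7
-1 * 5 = -5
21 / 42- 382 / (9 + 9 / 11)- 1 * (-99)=1636 / 27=60.59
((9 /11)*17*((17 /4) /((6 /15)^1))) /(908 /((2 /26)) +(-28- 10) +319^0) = 13005 /1035496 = 0.01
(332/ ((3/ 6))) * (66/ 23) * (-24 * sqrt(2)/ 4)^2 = 3155328/ 23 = 137188.17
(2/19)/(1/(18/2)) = 18/19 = 0.95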